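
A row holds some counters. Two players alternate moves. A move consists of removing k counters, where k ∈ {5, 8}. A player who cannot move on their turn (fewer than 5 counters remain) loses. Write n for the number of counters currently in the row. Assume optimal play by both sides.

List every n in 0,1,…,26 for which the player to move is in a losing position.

Work bottom-up. With no move the player to move loses. Otherwise the position is W if at least one move leads to an L position for the opponent, and L if every move leads to a W.
n=0: no move → L
n=1: no move → L
n=2: no move → L
n=3: no move → L
n=4: no move → L
n=5: reaches L-position 0 → W
n=6: reaches L-position 1 → W
n=7: reaches L-position 2 → W
n=8: reaches L-position 3 → W
n=9: reaches L-position 4 → W
n=10: reaches L-position 2 → W
n=11: reaches L-position 3 → W
n=12: reaches L-position 4 → W
n=13: only reaches 8(W), 5(W), all W → L
n=14: only reaches 9(W), 6(W), all W → L
n=15: only reaches 10(W), 7(W), all W → L
n=16: only reaches 11(W), 8(W), all W → L
n=17: only reaches 12(W), 9(W), all W → L
n=18: reaches L-position 13 → W
n=19: reaches L-position 14 → W
n=20: reaches L-position 15 → W
n=21: reaches L-position 16 → W
n=22: reaches L-position 17 → W
n=23: reaches L-position 15 → W
n=24: reaches L-position 16 → W
n=25: reaches L-position 17 → W
n=26: only reaches 21(W), 18(W), all W → L
Reading off the rows marked L gives the requested list; there are 11 such values of n.

0, 1, 2, 3, 4, 13, 14, 15, 16, 17, 26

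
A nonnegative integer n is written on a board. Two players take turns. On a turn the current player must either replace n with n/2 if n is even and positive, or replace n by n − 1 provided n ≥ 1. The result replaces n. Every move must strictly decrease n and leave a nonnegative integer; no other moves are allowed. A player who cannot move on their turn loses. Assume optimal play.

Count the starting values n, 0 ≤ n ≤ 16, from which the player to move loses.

8

Label each position W (a win for the player to move) or L (a loss). A position with no legal move is L; any other position is W exactly when some move reaches an L, and L when every move reaches a W.
n=0: no move → L
n=1: →0(L), so W
n=2: →1(W) only, which is W, so L
n=3: →2(L), so W
n=4: →2(L), so W
n=5: →4(W) only, which is W, so L
n=6: →5(L), so W
n=7: →6(W) only, which is W, so L
n=8: →7(L), so W
n=9: →8(W) only, which is W, so L
n=10: →5(L), so W
n=11: →10(W) only, which is W, so L
n=12: →11(L), so W
n=13: →12(W) only, which is W, so L
n=14: →7(L), so W
n=15: →14(W) only, which is W, so L
n=16: →15(L), so W
L entries with 0 ≤ n ≤ 16: n = 0, 2, 5, 7, 9, 11, 13, 15; that makes 8.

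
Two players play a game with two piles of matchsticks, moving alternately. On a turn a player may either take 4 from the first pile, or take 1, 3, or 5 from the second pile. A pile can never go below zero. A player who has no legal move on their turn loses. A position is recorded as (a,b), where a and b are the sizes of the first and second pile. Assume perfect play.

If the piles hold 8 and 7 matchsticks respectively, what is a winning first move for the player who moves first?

Classify positions by backward induction: terminal positions (no move available) are L. From any other position, the mover wins iff some move reaches an L.
No move ever increases a pile, so every position that can arise here has a ≤ 8 and b ≤ 7; it is enough to label the cells with 0 ≤ a ≤ 8 and 0 ≤ b ≤ 7.
Every move lowers a or b (never raises either), so fill the grid row by row in increasing a, and left to right within a row: each cell's successors are then already labelled.
      b=0  b=1  b=2  b=3  b=4  b=5  b=6  b=7
a=0:    L    W    L    W    L    W    L    W
a=1:    L    W    L    W    L    W    L    W
a=2:    L    W    L    W    L    W    L    W
a=3:    L    W    L    W    L    W    L    W
a=4:    W    L    W    L    W    L    W    L
a=5:    W    L    W    L    W    L    W    L
a=6:    W    L    W    L    W    L    W    L
a=7:    W    L    W    L    W    L    W    L
a=8:    L    W    L    W    L    W    L    W
Cells with no legal move (terminal, hence L): (0,0), (1,0), (2,0), (3,0).
The remaining L cells, each justified by listing all of its moves:
(0,2): the only move is to (0,1)(W), a W ⇒ L
(0,4): moves to (0,3)(W), (0,1)(W); every one is W ⇒ L
(0,6): moves to (0,5)(W), (0,3)(W), (0,1)(W); every one is W ⇒ L
(1,2): the only move is to (1,1)(W), a W ⇒ L
(1,4): moves to (1,3)(W), (1,1)(W); every one is W ⇒ L
(1,6): moves to (1,5)(W), (1,3)(W), (1,1)(W); every one is W ⇒ L
(2,2): the only move is to (2,1)(W), a W ⇒ L
(2,4): moves to (2,3)(W), (2,1)(W); every one is W ⇒ L
(2,6): moves to (2,5)(W), (2,3)(W), (2,1)(W); every one is W ⇒ L
(3,2): the only move is to (3,1)(W), a W ⇒ L
(3,4): moves to (3,3)(W), (3,1)(W); every one is W ⇒ L
(3,6): moves to (3,5)(W), (3,3)(W), (3,1)(W); every one is W ⇒ L
(4,1): moves to (0,1)(W), (4,0)(W); every one is W ⇒ L
(4,3): moves to (0,3)(W), (4,2)(W), (4,0)(W); every one is W ⇒ L
(4,5): moves to (0,5)(W), (4,4)(W), (4,2)(W), (4,0)(W); every one is W ⇒ L
(4,7): moves to (0,7)(W), (4,6)(W), (4,4)(W), (4,2)(W); every one is W ⇒ L
(5,1): moves to (1,1)(W), (5,0)(W); every one is W ⇒ L
(5,3): moves to (1,3)(W), (5,2)(W), (5,0)(W); every one is W ⇒ L
(5,5): moves to (1,5)(W), (5,4)(W), (5,2)(W), (5,0)(W); every one is W ⇒ L
(5,7): moves to (1,7)(W), (5,6)(W), (5,4)(W), (5,2)(W); every one is W ⇒ L
(6,1): moves to (2,1)(W), (6,0)(W); every one is W ⇒ L
(6,3): moves to (2,3)(W), (6,2)(W), (6,0)(W); every one is W ⇒ L
(6,5): moves to (2,5)(W), (6,4)(W), (6,2)(W), (6,0)(W); every one is W ⇒ L
(6,7): moves to (2,7)(W), (6,6)(W), (6,4)(W), (6,2)(W); every one is W ⇒ L
(7,1): moves to (3,1)(W), (7,0)(W); every one is W ⇒ L
(7,3): moves to (3,3)(W), (7,2)(W), (7,0)(W); every one is W ⇒ L
(7,5): moves to (3,5)(W), (7,4)(W), (7,2)(W), (7,0)(W); every one is W ⇒ L
(7,7): moves to (3,7)(W), (7,6)(W), (7,4)(W), (7,2)(W); every one is W ⇒ L
(8,0): the only move is to (4,0)(W), a W ⇒ L
(8,2): moves to (4,2)(W), (8,1)(W); every one is W ⇒ L
(8,4): moves to (4,4)(W), (8,3)(W), (8,1)(W); every one is W ⇒ L
(8,6): moves to (4,6)(W), (8,5)(W), (8,3)(W), (8,1)(W); every one is W ⇒ L
Every other cell has at least one move into one of the L cells above, so it is W.
From (8,7), the L positions reachable in one move are: (4,7), (8,6), (8,4), (8,2). Any move reaching one of these is winning.

Move to (4,7).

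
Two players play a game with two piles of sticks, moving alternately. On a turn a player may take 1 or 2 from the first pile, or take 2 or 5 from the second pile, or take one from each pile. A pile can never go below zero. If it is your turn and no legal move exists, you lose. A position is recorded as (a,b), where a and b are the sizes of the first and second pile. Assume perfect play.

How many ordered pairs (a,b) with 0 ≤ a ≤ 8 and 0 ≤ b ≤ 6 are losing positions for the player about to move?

21

Label each position W (a win for the player to move) or L (a loss). A position with no legal move is L; any other position is W exactly when some move reaches an L, and L when every move reaches a W.
Every move lowers a or b (never raises either), so fill the grid row by row in increasing a, and left to right within a row: each cell's successors are then already labelled.
      b=0  b=1  b=2  b=3  b=4  b=5  b=6
a=0:    L    L    W    W    L    W    W
a=1:    W    W    W    L    W    W    L
a=2:    W    W    L    W    W    L    W
a=3:    L    L    W    W    L    W    W
a=4:    W    W    W    L    W    W    L
a=5:    W    W    L    W    W    L    W
a=6:    L    L    W    W    L    W    W
a=7:    W    W    W    L    W    W    L
a=8:    W    W    L    W    W    L    W
Cells with no legal move (terminal, hence L): (0,0), (0,1).
The remaining L cells, each justified by listing all of its moves:
(0,4): L (sole option (0,2)(W) is W)
(1,3): L (options (0,3)(W), (1,1)(W), (0,2)(W) are all W)
(1,6): L (options (0,6)(W), (1,4)(W), (1,1)(W), (0,5)(W) are all W)
(2,2): L (options (1,2)(W), (0,2)(W), (2,0)(W), (1,1)(W) are all W)
(2,5): L (options (1,5)(W), (0,5)(W), (2,3)(W), (2,0)(W), (1,4)(W) are all W)
(3,0): L (options (2,0)(W), (1,0)(W) are all W)
(3,1): L (options (2,1)(W), (1,1)(W), (2,0)(W) are all W)
(3,4): L (options (2,4)(W), (1,4)(W), (3,2)(W), (2,3)(W) are all W)
(4,3): L (options (3,3)(W), (2,3)(W), (4,1)(W), (3,2)(W) are all W)
(4,6): L (options (3,6)(W), (2,6)(W), (4,4)(W), (4,1)(W), (3,5)(W) are all W)
(5,2): L (options (4,2)(W), (3,2)(W), (5,0)(W), (4,1)(W) are all W)
(5,5): L (options (4,5)(W), (3,5)(W), (5,3)(W), (5,0)(W), (4,4)(W) are all W)
(6,0): L (options (5,0)(W), (4,0)(W) are all W)
(6,1): L (options (5,1)(W), (4,1)(W), (5,0)(W) are all W)
(6,4): L (options (5,4)(W), (4,4)(W), (6,2)(W), (5,3)(W) are all W)
(7,3): L (options (6,3)(W), (5,3)(W), (7,1)(W), (6,2)(W) are all W)
(7,6): L (options (6,6)(W), (5,6)(W), (7,4)(W), (7,1)(W), (6,5)(W) are all W)
(8,2): L (options (7,2)(W), (6,2)(W), (8,0)(W), (7,1)(W) are all W)
(8,5): L (options (7,5)(W), (6,5)(W), (8,3)(W), (8,0)(W), (7,4)(W) are all W)
Every other cell has at least one move into one of the L cells above, so it is W.
L cells per row: a=0: 3, a=1: 2, a=2: 2, a=3: 3, a=4: 2, a=5: 2, a=6: 3, a=7: 2, a=8: 2; total 21.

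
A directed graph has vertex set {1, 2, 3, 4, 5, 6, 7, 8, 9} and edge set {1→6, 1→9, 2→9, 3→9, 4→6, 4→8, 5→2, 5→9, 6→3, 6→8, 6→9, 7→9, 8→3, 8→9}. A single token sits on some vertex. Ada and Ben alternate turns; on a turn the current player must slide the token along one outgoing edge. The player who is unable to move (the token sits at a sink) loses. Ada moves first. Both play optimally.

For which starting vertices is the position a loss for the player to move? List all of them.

Work bottom-up. With no move the player to move loses. Otherwise the position is W if at least one move leads to an L position for the opponent, and L if every move leads to a W.
Every edge goes from a vertex to one that appears earlier in the order 9, 3, 8, 6, 4, 2, 1, 5, 7, so processing vertices in that order labels each vertex after all of its successors.
9: no outgoing edge → L
3: →9(L), so W
8: →9(L), so W
6: →9(L), so W
4: →6(W), 8(W) — all W, so L
2: →9(L), so W
1: →9(L), so W
5: →9(L), so W
7: →9(L), so W
The losing starting vertices are exactly the entries labelled L in this table (2 of them).

4, 9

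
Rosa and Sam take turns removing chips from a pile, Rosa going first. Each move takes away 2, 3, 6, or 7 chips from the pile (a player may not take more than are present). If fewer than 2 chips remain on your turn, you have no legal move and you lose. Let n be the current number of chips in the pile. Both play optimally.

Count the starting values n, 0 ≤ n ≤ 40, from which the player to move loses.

Work bottom-up. With no move the player to move loses. Otherwise the position is W if at least one move leads to an L position for the opponent, and L if every move leads to a W.
n=0: no move → L
n=1: no move → L
n=2: can move to 0, which is L ⇒ W
n=3: can move to 1, which is L ⇒ W
n=4: can move to 1, which is L ⇒ W
n=5: moves to 3(W), 2(W); every one is W ⇒ L
n=6: can move to 0, which is L ⇒ W
n=7: can move to 5, which is L ⇒ W
n=8: can move to 5, which is L ⇒ W
n=9: moves to 7(W), 6(W), 3(W), 2(W); every one is W ⇒ L
n=10: moves to 8(W), 7(W), 4(W), 3(W); every one is W ⇒ L
n=11: can move to 9, which is L ⇒ W
n=12: can move to 10, which is L ⇒ W
n=13: can move to 10, which is L ⇒ W
n=14: moves to 12(W), 11(W), 8(W), 7(W); every one is W ⇒ L
n=15: can move to 9, which is L ⇒ W
n=16: can move to 14, which is L ⇒ W
n=17: can move to 14, which is L ⇒ W
n=18: moves to 16(W), 15(W), 12(W), 11(W); every one is W ⇒ L
n=19: moves to 17(W), 16(W), 13(W), 12(W); every one is W ⇒ L
n=20: can move to 18, which is L ⇒ W
n=21: can move to 19, which is L ⇒ W
n=22: can move to 19, which is L ⇒ W
n=23: moves to 21(W), 20(W), 17(W), 16(W); every one is W ⇒ L
n=24: can move to 18, which is L ⇒ W
n=25: can move to 23, which is L ⇒ W
n=26: can move to 23, which is L ⇒ W
n=27: moves to 25(W), 24(W), 21(W), 20(W); every one is W ⇒ L
n=28: moves to 26(W), 25(W), 22(W), 21(W); every one is W ⇒ L
n=29: can move to 27, which is L ⇒ W
n=30: can move to 28, which is L ⇒ W
n=31: can move to 28, which is L ⇒ W
n=32: moves to 30(W), 29(W), 26(W), 25(W); every one is W ⇒ L
n=33: can move to 27, which is L ⇒ W
n=34: can move to 32, which is L ⇒ W
n=35: can move to 32, which is L ⇒ W
n=36: moves to 34(W), 33(W), 30(W), 29(W); every one is W ⇒ L
n=37: moves to 35(W), 34(W), 31(W), 30(W); every one is W ⇒ L
n=38: can move to 36, which is L ⇒ W
n=39: can move to 37, which is L ⇒ W
n=40: can move to 37, which is L ⇒ W
L entries with 0 ≤ n ≤ 40: n = 0, 1, 5, 9, 10, 14, 18, 19, 23, 27, 28, 32, 36, 37; that makes 14.

14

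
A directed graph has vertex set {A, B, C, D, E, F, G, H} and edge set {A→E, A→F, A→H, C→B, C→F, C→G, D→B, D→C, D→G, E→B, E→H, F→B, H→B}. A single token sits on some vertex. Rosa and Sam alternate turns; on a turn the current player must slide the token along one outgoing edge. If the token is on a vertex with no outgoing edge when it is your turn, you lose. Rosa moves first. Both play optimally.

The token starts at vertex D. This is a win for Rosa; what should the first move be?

Move to B.

Positions with no move are L. A position that does have a move is losing for the player to move precisely when every available move leads to a winning position for the opponent. Fill in the labels:
Every edge goes from a vertex to one that appears earlier in the order G, B, F, C, D, H, E, A, so processing vertices in that order labels each vertex after all of its successors.
G: no outgoing edge → L
B: no outgoing edge → L
F: W (go to B, an L position)
C: W (go to B, an L position)
D: W (go to B, an L position)
H: W (go to B, an L position)
E: W (go to B, an L position)
A: L (options E(W), H(W), F(W) are all W)
From D, the L positions reachable in one move are: B, G. Any move reaching one of these is winning.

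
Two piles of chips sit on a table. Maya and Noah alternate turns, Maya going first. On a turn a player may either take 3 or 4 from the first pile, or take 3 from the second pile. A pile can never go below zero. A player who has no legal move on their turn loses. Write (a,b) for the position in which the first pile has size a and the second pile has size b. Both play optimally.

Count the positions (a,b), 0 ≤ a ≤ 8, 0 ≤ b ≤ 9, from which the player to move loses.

Compute win/loss labels from the base case upward. A position with no move is L. Any other position is W if it can reach an L in one move, else L.
Every move lowers a or b (never raises either), so fill the grid row by row in increasing a, and left to right within a row: each cell's successors are then already labelled.
      b=0  b=1  b=2  b=3  b=4  b=5  b=6  b=7  b=8  b=9
a=0:    L    L    L    W    W    W    L    L    L    W
a=1:    L    L    L    W    W    W    L    L    L    W
a=2:    L    L    L    W    W    W    L    L    L    W
a=3:    W    W    W    L    L    L    W    W    W    L
a=4:    W    W    W    L    L    L    W    W    W    L
a=5:    W    W    W    L    L    L    W    W    W    L
a=6:    W    W    W    W    W    W    W    W    W    W
a=7:    L    L    L    W    W    W    L    L    L    W
a=8:    L    L    L    W    W    W    L    L    L    W
Cells with no legal move (terminal, hence L): (0,0), (0,1), (0,2), (1,0), (1,1), (1,2), (2,0), (2,1), (2,2).
The remaining L cells, each justified by listing all of its moves:
(0,6): →(0,3)(W) only, which is W, so L
(0,7): →(0,4)(W) only, which is W, so L
(0,8): →(0,5)(W) only, which is W, so L
(1,6): →(1,3)(W) only, which is W, so L
(1,7): →(1,4)(W) only, which is W, so L
(1,8): →(1,5)(W) only, which is W, so L
(2,6): →(2,3)(W) only, which is W, so L
(2,7): →(2,4)(W) only, which is W, so L
(2,8): →(2,5)(W) only, which is W, so L
(3,3): →(0,3)(W), (3,0)(W) — all W, so L
(3,4): →(0,4)(W), (3,1)(W) — all W, so L
(3,5): →(0,5)(W), (3,2)(W) — all W, so L
(3,9): →(0,9)(W), (3,6)(W) — all W, so L
(4,3): →(1,3)(W), (0,3)(W), (4,0)(W) — all W, so L
(4,4): →(1,4)(W), (0,4)(W), (4,1)(W) — all W, so L
(4,5): →(1,5)(W), (0,5)(W), (4,2)(W) — all W, so L
(4,9): →(1,9)(W), (0,9)(W), (4,6)(W) — all W, so L
(5,3): →(2,3)(W), (1,3)(W), (5,0)(W) — all W, so L
(5,4): →(2,4)(W), (1,4)(W), (5,1)(W) — all W, so L
(5,5): →(2,5)(W), (1,5)(W), (5,2)(W) — all W, so L
(5,9): →(2,9)(W), (1,9)(W), (5,6)(W) — all W, so L
(7,0): →(4,0)(W), (3,0)(W) — all W, so L
(7,1): →(4,1)(W), (3,1)(W) — all W, so L
(7,2): →(4,2)(W), (3,2)(W) — all W, so L
(7,6): →(4,6)(W), (3,6)(W), (7,3)(W) — all W, so L
(7,7): →(4,7)(W), (3,7)(W), (7,4)(W) — all W, so L
(7,8): →(4,8)(W), (3,8)(W), (7,5)(W) — all W, so L
(8,0): →(5,0)(W), (4,0)(W) — all W, so L
(8,1): →(5,1)(W), (4,1)(W) — all W, so L
(8,2): →(5,2)(W), (4,2)(W) — all W, so L
(8,6): →(5,6)(W), (4,6)(W), (8,3)(W) — all W, so L
(8,7): →(5,7)(W), (4,7)(W), (8,4)(W) — all W, so L
(8,8): →(5,8)(W), (4,8)(W), (8,5)(W) — all W, so L
Every other cell has at least one move into one of the L cells above, so it is W.
L cells per row: a=0: 6, a=1: 6, a=2: 6, a=3: 4, a=4: 4, a=5: 4, a=6: 0, a=7: 6, a=8: 6; total 42.

42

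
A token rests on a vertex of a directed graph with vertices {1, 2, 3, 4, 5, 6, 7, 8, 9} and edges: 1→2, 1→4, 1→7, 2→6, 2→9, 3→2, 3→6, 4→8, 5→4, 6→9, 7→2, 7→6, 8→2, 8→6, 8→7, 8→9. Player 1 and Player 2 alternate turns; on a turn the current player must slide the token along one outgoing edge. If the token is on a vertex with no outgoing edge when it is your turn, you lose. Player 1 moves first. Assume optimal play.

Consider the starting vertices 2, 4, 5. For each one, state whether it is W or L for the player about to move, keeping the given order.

2: W, 4: L, 5: W

Label each position W (a win for the player to move) or L (a loss). A position with no legal move is L; any other position is W exactly when some move reaches an L, and L when every move reaches a W.
Every edge goes from a vertex to one that appears earlier in the order 9, 6, 2, 7, 8, 3, 4, 1, 5, so processing vertices in that order labels each vertex after all of its successors.
9: no outgoing edge → L
6: W (go to 9, an L position)
2: W (go to 9, an L position)
7: L (options 2(W), 6(W) are all W)
8: W (go to 7, an L position)
3: L (options 2(W), 6(W) are all W)
4: L (sole option 8(W) is W)
1: W (go to 4, an L position)
5: W (go to 4, an L position)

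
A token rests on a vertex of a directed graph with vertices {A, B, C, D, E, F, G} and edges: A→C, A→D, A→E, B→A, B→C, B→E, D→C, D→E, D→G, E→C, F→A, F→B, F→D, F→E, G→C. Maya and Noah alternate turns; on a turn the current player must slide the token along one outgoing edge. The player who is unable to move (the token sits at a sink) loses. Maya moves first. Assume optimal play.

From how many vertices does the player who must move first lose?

2

Build the W/L table. Terminal = L. A non-terminal position is W if it has a move to some L; otherwise it is L.
Every edge goes from a vertex to one that appears earlier in the order C, G, E, D, A, B, F, so processing vertices in that order labels each vertex after all of its successors.
C: no outgoing edge → L
G: →C(L), so W
E: →C(L), so W
D: →C(L), so W
A: →C(L), so W
B: →C(L), so W
F: →B(W), A(W), D(W), E(W) — all W, so L
The L vertices are C, F; that is 2 in all.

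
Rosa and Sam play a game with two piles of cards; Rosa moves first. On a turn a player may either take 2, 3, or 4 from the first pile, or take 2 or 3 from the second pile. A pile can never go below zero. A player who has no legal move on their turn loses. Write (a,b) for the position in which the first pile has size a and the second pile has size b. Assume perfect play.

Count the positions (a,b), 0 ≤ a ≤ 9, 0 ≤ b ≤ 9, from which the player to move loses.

36

Work bottom-up. With no move the player to move loses. Otherwise the position is W if at least one move leads to an L position for the opponent, and L if every move leads to a W.
Every move lowers a or b (never raises either), so fill the grid row by row in increasing a, and left to right within a row: each cell's successors are then already labelled.
      b=0  b=1  b=2  b=3  b=4  b=5  b=6  b=7  b=8  b=9
a=0:    L    L    W    W    W    L    L    W    W    W
a=1:    L    L    W    W    W    L    L    W    W    W
a=2:    W    W    L    L    W    W    W    L    L    W
a=3:    W    W    L    L    W    W    W    L    L    W
a=4:    W    W    W    W    L    W    W    W    W    L
a=5:    W    W    W    W    L    W    W    W    W    L
a=6:    L    L    W    W    W    L    L    W    W    W
a=7:    L    L    W    W    W    L    L    W    W    W
a=8:    W    W    L    L    W    W    W    L    L    W
a=9:    W    W    L    L    W    W    W    L    L    W
Cells with no legal move (terminal, hence L): (0,0), (0,1), (1,0), (1,1).
The remaining L cells, each justified by listing all of its moves:
(0,5): →(0,3)(W), (0,2)(W) — all W, so L
(0,6): →(0,4)(W), (0,3)(W) — all W, so L
(1,5): →(1,3)(W), (1,2)(W) — all W, so L
(1,6): →(1,4)(W), (1,3)(W) — all W, so L
(2,2): →(0,2)(W), (2,0)(W) — all W, so L
(2,3): →(0,3)(W), (2,1)(W), (2,0)(W) — all W, so L
(2,7): →(0,7)(W), (2,5)(W), (2,4)(W) — all W, so L
(2,8): →(0,8)(W), (2,6)(W), (2,5)(W) — all W, so L
(3,2): →(1,2)(W), (0,2)(W), (3,0)(W) — all W, so L
(3,3): →(1,3)(W), (0,3)(W), (3,1)(W), (3,0)(W) — all W, so L
(3,7): →(1,7)(W), (0,7)(W), (3,5)(W), (3,4)(W) — all W, so L
(3,8): →(1,8)(W), (0,8)(W), (3,6)(W), (3,5)(W) — all W, so L
(4,4): →(2,4)(W), (1,4)(W), (0,4)(W), (4,2)(W), (4,1)(W) — all W, so L
(4,9): →(2,9)(W), (1,9)(W), (0,9)(W), (4,7)(W), (4,6)(W) — all W, so L
(5,4): →(3,4)(W), (2,4)(W), (1,4)(W), (5,2)(W), (5,1)(W) — all W, so L
(5,9): →(3,9)(W), (2,9)(W), (1,9)(W), (5,7)(W), (5,6)(W) — all W, so L
(6,0): →(4,0)(W), (3,0)(W), (2,0)(W) — all W, so L
(6,1): →(4,1)(W), (3,1)(W), (2,1)(W) — all W, so L
(6,5): →(4,5)(W), (3,5)(W), (2,5)(W), (6,3)(W), (6,2)(W) — all W, so L
(6,6): →(4,6)(W), (3,6)(W), (2,6)(W), (6,4)(W), (6,3)(W) — all W, so L
(7,0): →(5,0)(W), (4,0)(W), (3,0)(W) — all W, so L
(7,1): →(5,1)(W), (4,1)(W), (3,1)(W) — all W, so L
(7,5): →(5,5)(W), (4,5)(W), (3,5)(W), (7,3)(W), (7,2)(W) — all W, so L
(7,6): →(5,6)(W), (4,6)(W), (3,6)(W), (7,4)(W), (7,3)(W) — all W, so L
(8,2): →(6,2)(W), (5,2)(W), (4,2)(W), (8,0)(W) — all W, so L
(8,3): →(6,3)(W), (5,3)(W), (4,3)(W), (8,1)(W), (8,0)(W) — all W, so L
(8,7): →(6,7)(W), (5,7)(W), (4,7)(W), (8,5)(W), (8,4)(W) — all W, so L
(8,8): →(6,8)(W), (5,8)(W), (4,8)(W), (8,6)(W), (8,5)(W) — all W, so L
(9,2): →(7,2)(W), (6,2)(W), (5,2)(W), (9,0)(W) — all W, so L
(9,3): →(7,3)(W), (6,3)(W), (5,3)(W), (9,1)(W), (9,0)(W) — all W, so L
(9,7): →(7,7)(W), (6,7)(W), (5,7)(W), (9,5)(W), (9,4)(W) — all W, so L
(9,8): →(7,8)(W), (6,8)(W), (5,8)(W), (9,6)(W), (9,5)(W) — all W, so L
Every other cell has at least one move into one of the L cells above, so it is W.
L cells per row: a=0: 4, a=1: 4, a=2: 4, a=3: 4, a=4: 2, a=5: 2, a=6: 4, a=7: 4, a=8: 4, a=9: 4; total 36.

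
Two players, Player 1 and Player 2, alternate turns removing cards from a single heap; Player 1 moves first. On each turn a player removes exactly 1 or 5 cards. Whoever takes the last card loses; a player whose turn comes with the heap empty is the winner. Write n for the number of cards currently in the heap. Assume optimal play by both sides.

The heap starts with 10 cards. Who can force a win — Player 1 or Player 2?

Player 1 wins.

Build the W/L table. Terminal = W. A non-terminal position is W if it has a move to some L; otherwise it is L.
n=0: no move; the opponent has just taken the last card and therefore loses → W
n=1: only reaches 0(W), which is W → L
n=2: reaches L-position 1 → W
n=3: only reaches 2(W), which is W → L
n=4: reaches L-position 3 → W
n=5: only reaches 4(W), 0(W), all W → L
n=6: reaches L-position 5 → W
n=7: only reaches 6(W), 2(W), all W → L
n=8: reaches L-position 7 → W
n=9: only reaches 8(W), 4(W), all W → L
n=10: reaches L-position 9 → W
From 10 Player 1 can remove 1, leaving 9, reaching an L position.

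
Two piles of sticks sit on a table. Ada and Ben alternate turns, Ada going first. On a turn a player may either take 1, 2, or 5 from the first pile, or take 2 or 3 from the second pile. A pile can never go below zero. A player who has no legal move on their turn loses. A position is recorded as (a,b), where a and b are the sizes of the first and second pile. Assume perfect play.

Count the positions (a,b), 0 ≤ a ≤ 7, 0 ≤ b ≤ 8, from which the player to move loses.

Use the standard recursion: the mover loses at a terminal position; elsewhere, the mover wins exactly when some move hands the opponent an L position.
Every move lowers a or b (never raises either), so fill the grid row by row in increasing a, and left to right within a row: each cell's successors are then already labelled.
      b=0  b=1  b=2  b=3  b=4  b=5  b=6  b=7  b=8
a=0:    L    L    W    W    W    L    L    W    W
a=1:    W    W    L    L    W    W    W    L    L
a=2:    W    W    W    W    L    W    W    W    W
a=3:    L    L    W    W    W    L    L    W    W
a=4:    W    W    L    L    W    W    W    L    L
a=5:    W    W    W    W    L    W    W    W    W
a=6:    L    L    W    W    W    L    L    W    W
a=7:    W    W    L    L    W    W    W    L    L
Cells with no legal move (terminal, hence L): (0,0), (0,1).
The remaining L cells, each justified by listing all of its moves:
(0,5): L (options (0,3)(W), (0,2)(W) are all W)
(0,6): L (options (0,4)(W), (0,3)(W) are all W)
(1,2): L (options (0,2)(W), (1,0)(W) are all W)
(1,3): L (options (0,3)(W), (1,1)(W), (1,0)(W) are all W)
(1,7): L (options (0,7)(W), (1,5)(W), (1,4)(W) are all W)
(1,8): L (options (0,8)(W), (1,6)(W), (1,5)(W) are all W)
(2,4): L (options (1,4)(W), (0,4)(W), (2,2)(W), (2,1)(W) are all W)
(3,0): L (options (2,0)(W), (1,0)(W) are all W)
(3,1): L (options (2,1)(W), (1,1)(W) are all W)
(3,5): L (options (2,5)(W), (1,5)(W), (3,3)(W), (3,2)(W) are all W)
(3,6): L (options (2,6)(W), (1,6)(W), (3,4)(W), (3,3)(W) are all W)
(4,2): L (options (3,2)(W), (2,2)(W), (4,0)(W) are all W)
(4,3): L (options (3,3)(W), (2,3)(W), (4,1)(W), (4,0)(W) are all W)
(4,7): L (options (3,7)(W), (2,7)(W), (4,5)(W), (4,4)(W) are all W)
(4,8): L (options (3,8)(W), (2,8)(W), (4,6)(W), (4,5)(W) are all W)
(5,4): L (options (4,4)(W), (3,4)(W), (0,4)(W), (5,2)(W), (5,1)(W) are all W)
(6,0): L (options (5,0)(W), (4,0)(W), (1,0)(W) are all W)
(6,1): L (options (5,1)(W), (4,1)(W), (1,1)(W) are all W)
(6,5): L (options (5,5)(W), (4,5)(W), (1,5)(W), (6,3)(W), (6,2)(W) are all W)
(6,6): L (options (5,6)(W), (4,6)(W), (1,6)(W), (6,4)(W), (6,3)(W) are all W)
(7,2): L (options (6,2)(W), (5,2)(W), (2,2)(W), (7,0)(W) are all W)
(7,3): L (options (6,3)(W), (5,3)(W), (2,3)(W), (7,1)(W), (7,0)(W) are all W)
(7,7): L (options (6,7)(W), (5,7)(W), (2,7)(W), (7,5)(W), (7,4)(W) are all W)
(7,8): L (options (6,8)(W), (5,8)(W), (2,8)(W), (7,6)(W), (7,5)(W) are all W)
Every other cell has at least one move into one of the L cells above, so it is W.
L cells per row: a=0: 4, a=1: 4, a=2: 1, a=3: 4, a=4: 4, a=5: 1, a=6: 4, a=7: 4; total 26.

26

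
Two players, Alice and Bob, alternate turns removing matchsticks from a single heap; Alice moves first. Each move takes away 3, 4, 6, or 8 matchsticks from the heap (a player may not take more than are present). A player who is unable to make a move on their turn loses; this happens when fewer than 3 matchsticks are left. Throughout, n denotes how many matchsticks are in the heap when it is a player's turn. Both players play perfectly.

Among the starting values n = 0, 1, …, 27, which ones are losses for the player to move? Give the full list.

0, 1, 2, 11, 12, 13, 22, 23, 24

Positions with no move are L. A position that does have a move is losing for the player to move precisely when every available move leads to a winning position for the opponent. Fill in the labels:
n=0: no move → L
n=1: no move → L
n=2: no move → L
n=3: can move to 0, which is L ⇒ W
n=4: can move to 1, which is L ⇒ W
n=5: can move to 2, which is L ⇒ W
n=6: can move to 2, which is L ⇒ W
n=7: can move to 1, which is L ⇒ W
n=8: can move to 2, which is L ⇒ W
n=9: can move to 1, which is L ⇒ W
n=10: can move to 2, which is L ⇒ W
n=11: moves to 8(W), 7(W), 5(W), 3(W); every one is W ⇒ L
n=12: moves to 9(W), 8(W), 6(W), 4(W); every one is W ⇒ L
n=13: moves to 10(W), 9(W), 7(W), 5(W); every one is W ⇒ L
n=14: can move to 11, which is L ⇒ W
n=15: can move to 12, which is L ⇒ W
n=16: can move to 13, which is L ⇒ W
n=17: can move to 13, which is L ⇒ W
n=18: can move to 12, which is L ⇒ W
n=19: can move to 13, which is L ⇒ W
n=20: can move to 12, which is L ⇒ W
n=21: can move to 13, which is L ⇒ W
n=22: moves to 19(W), 18(W), 16(W), 14(W); every one is W ⇒ L
n=23: moves to 20(W), 19(W), 17(W), 15(W); every one is W ⇒ L
n=24: moves to 21(W), 20(W), 18(W), 16(W); every one is W ⇒ L
n=25: can move to 22, which is L ⇒ W
n=26: can move to 23, which is L ⇒ W
n=27: can move to 24, which is L ⇒ W
The losing starting values of n are exactly the entries labelled L in this table (9 of them).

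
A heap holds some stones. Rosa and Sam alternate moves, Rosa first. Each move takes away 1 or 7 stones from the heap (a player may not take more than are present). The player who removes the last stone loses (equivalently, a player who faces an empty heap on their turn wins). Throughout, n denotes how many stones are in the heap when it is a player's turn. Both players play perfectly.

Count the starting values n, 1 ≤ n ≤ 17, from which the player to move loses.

Use the standard recursion: the mover wins at a terminal position; elsewhere, the mover wins exactly when some move hands the opponent an L position.
n=0: no move; the opponent has just taken the last stone and therefore loses → W
n=1: L (sole option 0(W) is W)
n=2: W (go to 1, an L position)
n=3: L (sole option 2(W) is W)
n=4: W (go to 3, an L position)
n=5: L (sole option 4(W) is W)
n=6: W (go to 5, an L position)
n=7: L (options 6(W), 0(W) are all W)
n=8: W (go to 7, an L position)
n=9: L (options 8(W), 2(W) are all W)
n=10: W (go to 9, an L position)
n=11: L (options 10(W), 4(W) are all W)
n=12: W (go to 11, an L position)
n=13: L (options 12(W), 6(W) are all W)
n=14: W (go to 13, an L position)
n=15: L (options 14(W), 8(W) are all W)
n=16: W (go to 15, an L position)
n=17: L (options 16(W), 10(W) are all W)
L entries with 1 ≤ n ≤ 17 (the range starts at n=1): n = 1, 3, 5, 7, 9, 11, 13, 15, 17; that makes 9.

9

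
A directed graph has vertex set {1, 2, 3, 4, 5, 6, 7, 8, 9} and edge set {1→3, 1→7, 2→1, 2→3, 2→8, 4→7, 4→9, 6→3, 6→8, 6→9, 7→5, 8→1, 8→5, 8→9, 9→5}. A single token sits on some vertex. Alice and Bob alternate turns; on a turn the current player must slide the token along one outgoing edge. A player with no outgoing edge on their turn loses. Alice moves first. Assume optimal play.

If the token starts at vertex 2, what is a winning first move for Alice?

Move to 3.

Use the standard recursion: the mover loses at a terminal position; elsewhere, the mover wins exactly when some move hands the opponent an L position.
Every edge goes from a vertex to one that appears earlier in the order 5, 3, 7, 9, 1, 8, 4, 2, 6, so processing vertices in that order labels each vertex after all of its successors.
5: no outgoing edge → L
3: no outgoing edge → L
7: W (go to 5, an L position)
9: W (go to 5, an L position)
1: W (go to 3, an L position)
8: W (go to 5, an L position)
4: L (options 9(W), 7(W) are all W)
2: W (go to 3, an L position)
6: W (go to 3, an L position)
From 2, the L positions reachable in one move are: 3.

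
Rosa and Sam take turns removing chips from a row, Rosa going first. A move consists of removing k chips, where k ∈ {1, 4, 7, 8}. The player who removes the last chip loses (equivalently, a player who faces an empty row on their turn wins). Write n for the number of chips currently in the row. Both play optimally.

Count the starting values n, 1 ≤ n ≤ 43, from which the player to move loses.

12

Positions with no move are W. A position that does have a move is losing for the player to move precisely when every available move leads to a winning position for the opponent. Fill in the labels:
n=0: no move; the opponent has just taken the last chip and therefore loses → W
n=1: only reaches 0(W), which is W → L
n=2: reaches L-position 1 → W
n=3: only reaches 2(W), which is W → L
n=4: reaches L-position 3 → W
n=5: reaches L-position 1 → W
n=6: only reaches 5(W), 2(W), all W → L
n=7: reaches L-position 6 → W
n=8: reaches L-position 1 → W
n=9: reaches L-position 1 → W
n=10: reaches L-position 6 → W
n=11: reaches L-position 3 → W
n=12: only reaches 11(W), 8(W), 5(W), 4(W), all W → L
n=13: reaches L-position 12 → W
n=14: reaches L-position 6 → W
n=15: only reaches 14(W), 11(W), 8(W), 7(W), all W → L
n=16: reaches L-position 15 → W
n=17: only reaches 16(W), 13(W), 10(W), 9(W), all W → L
n=18: reaches L-position 17 → W
n=19: reaches L-position 15 → W
n=20: reaches L-position 12 → W
n=21: reaches L-position 17 → W
n=22: reaches L-position 15 → W
n=23: reaches L-position 15 → W
n=24: reaches L-position 17 → W
n=25: reaches L-position 17 → W
n=26: only reaches 25(W), 22(W), 19(W), 18(W), all W → L
n=27: reaches L-position 26 → W
n=28: only reaches 27(W), 24(W), 21(W), 20(W), all W → L
n=29: reaches L-position 28 → W
n=30: reaches L-position 26 → W
n=31: only reaches 30(W), 27(W), 24(W), 23(W), all W → L
n=32: reaches L-position 31 → W
n=33: reaches L-position 26 → W
n=34: reaches L-position 26 → W
n=35: reaches L-position 31 → W
n=36: reaches L-position 28 → W
n=37: only reaches 36(W), 33(W), 30(W), 29(W), all W → L
n=38: reaches L-position 37 → W
n=39: reaches L-position 31 → W
n=40: only reaches 39(W), 36(W), 33(W), 32(W), all W → L
n=41: reaches L-position 40 → W
n=42: only reaches 41(W), 38(W), 35(W), 34(W), all W → L
n=43: reaches L-position 42 → W
L entries with 1 ≤ n ≤ 43 (the range starts at n=1): n = 1, 3, 6, 12, 15, 17, 26, 28, 31, 37, 40, 42; that makes 12.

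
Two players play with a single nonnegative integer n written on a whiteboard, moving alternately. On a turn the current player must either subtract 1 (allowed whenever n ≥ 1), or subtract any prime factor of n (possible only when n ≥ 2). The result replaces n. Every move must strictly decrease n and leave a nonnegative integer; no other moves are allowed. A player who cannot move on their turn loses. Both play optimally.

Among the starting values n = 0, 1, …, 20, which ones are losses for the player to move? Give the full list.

0, 4, 8, 12, 16, 20

Compute win/loss labels from the base case upward. A position with no move is L. Any other position is W if it can reach an L in one move, else L.
n=0: no move → L
n=1: can move to 0, which is L ⇒ W
n=2: can move to 0, which is L ⇒ W
n=3: can move to 0, which is L ⇒ W
n=4: moves to 2(W), 3(W); every one is W ⇒ L
n=5: can move to 0, which is L ⇒ W
n=6: can move to 4, which is L ⇒ W
n=7: can move to 0, which is L ⇒ W
n=8: moves to 6(W), 7(W); every one is W ⇒ L
n=9: can move to 8, which is L ⇒ W
n=10: can move to 8, which is L ⇒ W
n=11: can move to 0, which is L ⇒ W
n=12: moves to 9(W), 10(W), 11(W); every one is W ⇒ L
n=13: can move to 0, which is L ⇒ W
n=14: can move to 12, which is L ⇒ W
n=15: can move to 12, which is L ⇒ W
n=16: moves to 14(W), 15(W); every one is W ⇒ L
n=17: can move to 0, which is L ⇒ W
n=18: can move to 16, which is L ⇒ W
n=19: can move to 0, which is L ⇒ W
n=20: moves to 15(W), 18(W), 19(W); every one is W ⇒ L
Reading off the rows marked L gives the requested list; there are 6 such values of n.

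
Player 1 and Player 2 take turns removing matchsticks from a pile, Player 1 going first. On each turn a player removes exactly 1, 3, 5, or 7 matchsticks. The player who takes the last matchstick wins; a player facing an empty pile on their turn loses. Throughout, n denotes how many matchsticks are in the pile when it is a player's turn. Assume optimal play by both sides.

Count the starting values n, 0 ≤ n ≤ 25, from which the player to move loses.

Work bottom-up. With no move the player to move loses. Otherwise the position is W if at least one move leads to an L position for the opponent, and L if every move leads to a W.
n=0: no move → L
n=1: →0(L), so W
n=2: →1(W) only, which is W, so L
n=3: →2(L), so W
n=4: →3(W), 1(W) — all W, so L
n=5: →4(L), so W
n=6: →5(W), 3(W), 1(W) — all W, so L
n=7: →6(L), so W
n=8: →7(W), 5(W), 3(W), 1(W) — all W, so L
n=9: →8(L), so W
n=10: →9(W), 7(W), 5(W), 3(W) — all W, so L
n=11: →10(L), so W
n=12: →11(W), 9(W), 7(W), 5(W) — all W, so L
n=13: →12(L), so W
n=14: →13(W), 11(W), 9(W), 7(W) — all W, so L
n=15: →14(L), so W
n=16: →15(W), 13(W), 11(W), 9(W) — all W, so L
n=17: →16(L), so W
n=18: →17(W), 15(W), 13(W), 11(W) — all W, so L
n=19: →18(L), so W
n=20: →19(W), 17(W), 15(W), 13(W) — all W, so L
n=21: →20(L), so W
n=22: →21(W), 19(W), 17(W), 15(W) — all W, so L
n=23: →22(L), so W
n=24: →23(W), 21(W), 19(W), 17(W) — all W, so L
n=25: →24(L), so W
L entries with 0 ≤ n ≤ 25: n = 0, 2, 4, 6, 8, 10, 12, 14, 16, 18, 20, 22, 24; that makes 13.

13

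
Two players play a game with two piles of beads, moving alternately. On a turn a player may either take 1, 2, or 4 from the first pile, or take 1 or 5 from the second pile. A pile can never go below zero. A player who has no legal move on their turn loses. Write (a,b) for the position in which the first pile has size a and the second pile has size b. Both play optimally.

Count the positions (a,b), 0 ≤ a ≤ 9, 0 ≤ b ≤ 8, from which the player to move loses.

Compute win/loss labels from the base case upward. A position with no move is L. Any other position is W if it can reach an L in one move, else L.
Every move lowers a or b (never raises either), so fill the grid row by row in increasing a, and left to right within a row: each cell's successors are then already labelled.
      b=0  b=1  b=2  b=3  b=4  b=5  b=6  b=7  b=8
a=0:    L    W    L    W    L    W    L    W    L
a=1:    W    L    W    L    W    L    W    L    W
a=2:    W    W    W    W    W    W    W    W    W
a=3:    L    W    L    W    L    W    L    W    L
a=4:    W    L    W    L    W    L    W    L    W
a=5:    W    W    W    W    W    W    W    W    W
a=6:    L    W    L    W    L    W    L    W    L
a=7:    W    L    W    L    W    L    W    L    W
a=8:    W    W    W    W    W    W    W    W    W
a=9:    L    W    L    W    L    W    L    W    L
Cells with no legal move (terminal, hence L): (0,0).
The remaining L cells, each justified by listing all of its moves:
(0,2): the only move is to (0,1)(W), a W ⇒ L
(0,4): the only move is to (0,3)(W), a W ⇒ L
(0,6): moves to (0,5)(W), (0,1)(W); every one is W ⇒ L
(0,8): moves to (0,7)(W), (0,3)(W); every one is W ⇒ L
(1,1): moves to (0,1)(W), (1,0)(W); every one is W ⇒ L
(1,3): moves to (0,3)(W), (1,2)(W); every one is W ⇒ L
(1,5): moves to (0,5)(W), (1,4)(W), (1,0)(W); every one is W ⇒ L
(1,7): moves to (0,7)(W), (1,6)(W), (1,2)(W); every one is W ⇒ L
(3,0): moves to (2,0)(W), (1,0)(W); every one is W ⇒ L
(3,2): moves to (2,2)(W), (1,2)(W), (3,1)(W); every one is W ⇒ L
(3,4): moves to (2,4)(W), (1,4)(W), (3,3)(W); every one is W ⇒ L
(3,6): moves to (2,6)(W), (1,6)(W), (3,5)(W), (3,1)(W); every one is W ⇒ L
(3,8): moves to (2,8)(W), (1,8)(W), (3,7)(W), (3,3)(W); every one is W ⇒ L
(4,1): moves to (3,1)(W), (2,1)(W), (0,1)(W), (4,0)(W); every one is W ⇒ L
(4,3): moves to (3,3)(W), (2,3)(W), (0,3)(W), (4,2)(W); every one is W ⇒ L
(4,5): moves to (3,5)(W), (2,5)(W), (0,5)(W), (4,4)(W), (4,0)(W); every one is W ⇒ L
(4,7): moves to (3,7)(W), (2,7)(W), (0,7)(W), (4,6)(W), (4,2)(W); every one is W ⇒ L
(6,0): moves to (5,0)(W), (4,0)(W), (2,0)(W); every one is W ⇒ L
(6,2): moves to (5,2)(W), (4,2)(W), (2,2)(W), (6,1)(W); every one is W ⇒ L
(6,4): moves to (5,4)(W), (4,4)(W), (2,4)(W), (6,3)(W); every one is W ⇒ L
(6,6): moves to (5,6)(W), (4,6)(W), (2,6)(W), (6,5)(W), (6,1)(W); every one is W ⇒ L
(6,8): moves to (5,8)(W), (4,8)(W), (2,8)(W), (6,7)(W), (6,3)(W); every one is W ⇒ L
(7,1): moves to (6,1)(W), (5,1)(W), (3,1)(W), (7,0)(W); every one is W ⇒ L
(7,3): moves to (6,3)(W), (5,3)(W), (3,3)(W), (7,2)(W); every one is W ⇒ L
(7,5): moves to (6,5)(W), (5,5)(W), (3,5)(W), (7,4)(W), (7,0)(W); every one is W ⇒ L
(7,7): moves to (6,7)(W), (5,7)(W), (3,7)(W), (7,6)(W), (7,2)(W); every one is W ⇒ L
(9,0): moves to (8,0)(W), (7,0)(W), (5,0)(W); every one is W ⇒ L
(9,2): moves to (8,2)(W), (7,2)(W), (5,2)(W), (9,1)(W); every one is W ⇒ L
(9,4): moves to (8,4)(W), (7,4)(W), (5,4)(W), (9,3)(W); every one is W ⇒ L
(9,6): moves to (8,6)(W), (7,6)(W), (5,6)(W), (9,5)(W), (9,1)(W); every one is W ⇒ L
(9,8): moves to (8,8)(W), (7,8)(W), (5,8)(W), (9,7)(W), (9,3)(W); every one is W ⇒ L
Every other cell has at least one move into one of the L cells above, so it is W.
L cells per row: a=0: 5, a=1: 4, a=2: 0, a=3: 5, a=4: 4, a=5: 0, a=6: 5, a=7: 4, a=8: 0, a=9: 5; total 32.

32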